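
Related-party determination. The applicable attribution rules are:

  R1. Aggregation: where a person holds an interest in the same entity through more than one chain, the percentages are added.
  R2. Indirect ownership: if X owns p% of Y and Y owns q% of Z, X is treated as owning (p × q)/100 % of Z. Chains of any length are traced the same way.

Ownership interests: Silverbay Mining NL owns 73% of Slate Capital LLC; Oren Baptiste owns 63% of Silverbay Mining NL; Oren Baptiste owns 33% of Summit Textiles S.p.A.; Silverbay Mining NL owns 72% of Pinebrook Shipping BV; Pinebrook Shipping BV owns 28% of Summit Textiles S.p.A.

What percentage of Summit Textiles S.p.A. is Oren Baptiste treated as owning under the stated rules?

45.7008%

Chain via Silverbay Mining NL → Pinebrook Shipping BV (R2): 63% × 72% × 28% = 12.7008% of Summit Textiles S.p.A.
Direct interest in Summit Textiles S.p.A: 33%.
Aggregating (R1): 12.7008% + 33% = 45.7008%.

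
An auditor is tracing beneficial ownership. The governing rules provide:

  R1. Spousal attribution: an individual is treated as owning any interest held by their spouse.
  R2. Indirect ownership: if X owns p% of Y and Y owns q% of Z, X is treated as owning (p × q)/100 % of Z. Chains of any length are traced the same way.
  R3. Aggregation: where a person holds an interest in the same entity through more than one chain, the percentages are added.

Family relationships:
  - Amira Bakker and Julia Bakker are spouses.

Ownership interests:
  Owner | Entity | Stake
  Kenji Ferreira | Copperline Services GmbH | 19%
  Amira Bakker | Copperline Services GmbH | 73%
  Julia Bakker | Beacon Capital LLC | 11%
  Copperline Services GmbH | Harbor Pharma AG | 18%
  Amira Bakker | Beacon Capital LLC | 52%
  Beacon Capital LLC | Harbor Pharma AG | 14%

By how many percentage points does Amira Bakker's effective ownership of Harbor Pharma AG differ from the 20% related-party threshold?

By spousal attribution (R1), Amira Bakker is treated as also owning Julia Bakker's interest in Beacon Capital LLC, giving 52% + 11% = 63%.
Chain via Copperline Services GmbH (R2): 73% × 18% = 13.14% of Harbor Pharma AG.
Chain via Beacon Capital LLC (R2): 63% × 14% = 8.82% of Harbor Pharma AG.
Aggregating (R3): 13.14% + 8.82% = 21.96%.
21.96% exceeds the 20% threshold by 1.96 percentage points.

1.96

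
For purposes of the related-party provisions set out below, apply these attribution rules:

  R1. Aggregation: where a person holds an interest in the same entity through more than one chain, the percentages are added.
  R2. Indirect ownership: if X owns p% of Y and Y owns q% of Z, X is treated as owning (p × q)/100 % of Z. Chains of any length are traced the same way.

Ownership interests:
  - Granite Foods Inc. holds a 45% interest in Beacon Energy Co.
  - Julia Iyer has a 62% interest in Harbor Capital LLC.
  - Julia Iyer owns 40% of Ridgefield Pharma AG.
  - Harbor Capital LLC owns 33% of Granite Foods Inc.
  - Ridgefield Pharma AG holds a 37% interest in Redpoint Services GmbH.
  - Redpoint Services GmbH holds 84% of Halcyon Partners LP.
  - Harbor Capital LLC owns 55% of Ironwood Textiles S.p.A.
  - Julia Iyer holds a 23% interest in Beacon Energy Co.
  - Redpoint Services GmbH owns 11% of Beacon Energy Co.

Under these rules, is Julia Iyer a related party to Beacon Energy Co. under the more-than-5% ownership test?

Chain via Harbor Capital LLC → Granite Foods Inc. (R2): 62% × 33% × 45% = 9.207% of Beacon Energy Co.
Chain via Ridgefield Pharma AG → Redpoint Services GmbH (R2): 40% × 37% × 11% = 1.628% of Beacon Energy Co.
Direct interest in Beacon Energy Co: 23%.
Aggregating (R1): 9.207% + 1.628% + 23% = 33.835%.
33.835% exceeds the 5% threshold, so Julia is a related party to Beacon Energy Co.

Yes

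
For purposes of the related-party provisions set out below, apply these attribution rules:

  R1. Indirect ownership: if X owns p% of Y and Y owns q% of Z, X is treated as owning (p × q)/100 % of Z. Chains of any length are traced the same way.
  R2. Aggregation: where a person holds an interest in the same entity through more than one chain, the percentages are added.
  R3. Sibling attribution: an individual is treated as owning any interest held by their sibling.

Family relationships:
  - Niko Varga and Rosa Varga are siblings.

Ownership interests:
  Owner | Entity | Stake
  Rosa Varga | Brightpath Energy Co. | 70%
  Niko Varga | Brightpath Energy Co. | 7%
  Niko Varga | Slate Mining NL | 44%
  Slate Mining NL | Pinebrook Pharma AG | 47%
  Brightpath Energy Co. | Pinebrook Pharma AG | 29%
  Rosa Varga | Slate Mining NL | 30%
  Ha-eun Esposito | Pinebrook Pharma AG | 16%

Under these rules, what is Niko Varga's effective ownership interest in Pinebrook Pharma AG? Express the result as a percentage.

57.11%

By sibling attribution (R3), Niko Varga is treated as also owning Rosa Varga's interest in Brightpath Energy Co, giving 7% + 70% = 77%.
By sibling attribution (R3), Niko Varga is treated as also owning Rosa Varga's interest in Slate Mining NL, giving 44% + 30% = 74%.
Chain via Brightpath Energy Co. (R1): 77% × 29% = 22.33% of Pinebrook Pharma AG.
Chain via Slate Mining NL (R1): 74% × 47% = 34.78% of Pinebrook Pharma AG.
Aggregating (R2): 22.33% + 34.78% = 57.11%.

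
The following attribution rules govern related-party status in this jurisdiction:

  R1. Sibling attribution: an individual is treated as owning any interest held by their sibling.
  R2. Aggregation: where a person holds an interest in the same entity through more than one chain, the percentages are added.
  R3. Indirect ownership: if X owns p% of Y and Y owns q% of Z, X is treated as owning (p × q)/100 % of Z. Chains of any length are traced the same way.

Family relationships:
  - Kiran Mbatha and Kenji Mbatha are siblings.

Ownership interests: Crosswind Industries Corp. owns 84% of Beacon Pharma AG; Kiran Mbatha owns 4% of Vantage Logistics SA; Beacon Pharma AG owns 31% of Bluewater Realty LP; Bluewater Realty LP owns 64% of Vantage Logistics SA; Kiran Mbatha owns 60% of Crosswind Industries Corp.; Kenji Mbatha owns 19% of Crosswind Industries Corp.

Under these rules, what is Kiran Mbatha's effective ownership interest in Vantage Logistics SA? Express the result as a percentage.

By sibling attribution (R1), Kiran Mbatha is treated as also owning Kenji Mbatha's interest in Crosswind Industries Corp, giving 60% + 19% = 79%.
Chain via Crosswind Industries Corp. → Beacon Pharma AG → Bluewater Realty LP (R3): 79% × 84% × 31% × 64% = 13.165824% of Vantage Logistics SA.
Direct interest in Vantage Logistics SA: 4%.
Aggregating (R2): 13.165824% + 4% = 17.165824%.

17.165824%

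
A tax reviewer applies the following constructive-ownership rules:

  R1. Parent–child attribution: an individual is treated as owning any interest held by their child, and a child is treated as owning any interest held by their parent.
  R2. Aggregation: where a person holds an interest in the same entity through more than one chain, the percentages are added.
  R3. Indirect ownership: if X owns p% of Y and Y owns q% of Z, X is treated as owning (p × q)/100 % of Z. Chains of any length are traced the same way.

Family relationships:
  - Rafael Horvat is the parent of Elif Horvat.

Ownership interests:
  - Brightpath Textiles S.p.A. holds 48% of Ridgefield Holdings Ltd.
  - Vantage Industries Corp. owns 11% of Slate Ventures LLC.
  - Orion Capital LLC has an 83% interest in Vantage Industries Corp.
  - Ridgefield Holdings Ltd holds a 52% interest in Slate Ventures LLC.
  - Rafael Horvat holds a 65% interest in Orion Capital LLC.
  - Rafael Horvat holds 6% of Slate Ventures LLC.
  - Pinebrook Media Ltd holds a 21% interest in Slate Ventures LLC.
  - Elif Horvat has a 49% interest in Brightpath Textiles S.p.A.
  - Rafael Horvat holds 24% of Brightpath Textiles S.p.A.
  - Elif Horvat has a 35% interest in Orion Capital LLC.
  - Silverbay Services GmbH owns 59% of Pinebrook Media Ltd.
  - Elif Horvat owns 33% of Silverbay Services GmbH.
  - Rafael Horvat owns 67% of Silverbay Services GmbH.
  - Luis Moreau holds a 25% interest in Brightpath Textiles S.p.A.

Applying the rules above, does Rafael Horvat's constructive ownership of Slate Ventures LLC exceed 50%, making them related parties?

By parent–child attribution (R1), Rafael Horvat is treated as also owning Elif Horvat's interest in Brightpath Textiles S.p.A, giving 24% + 49% = 73%.
By parent–child attribution (R1), Rafael Horvat is treated as also owning Elif Horvat's interest in Orion Capital LLC, giving 65% + 35% = 100%.
By parent–child attribution (R1), Rafael Horvat is treated as also owning Elif Horvat's interest in Silverbay Services GmbH, giving 67% + 33% = 100%.
Chain via Brightpath Textiles S.p.A. → Ridgefield Holdings Ltd (R3): 73% × 48% × 52% = 18.2208% of Slate Ventures LLC.
Chain via Orion Capital LLC → Vantage Industries Corp. (R3): 100% × 83% × 11% = 9.13% of Slate Ventures LLC.
Chain via Silverbay Services GmbH → Pinebrook Media Ltd (R3): 100% × 59% × 21% = 12.39% of Slate Ventures LLC.
Direct interest in Slate Ventures LLC: 6%.
Aggregating (R2): 18.2208% + 9.13% + 12.39% + 6% = 45.7408%.
45.7408% does not exceed the 50% threshold, so Rafael is not a related party to Slate Ventures LLC.

No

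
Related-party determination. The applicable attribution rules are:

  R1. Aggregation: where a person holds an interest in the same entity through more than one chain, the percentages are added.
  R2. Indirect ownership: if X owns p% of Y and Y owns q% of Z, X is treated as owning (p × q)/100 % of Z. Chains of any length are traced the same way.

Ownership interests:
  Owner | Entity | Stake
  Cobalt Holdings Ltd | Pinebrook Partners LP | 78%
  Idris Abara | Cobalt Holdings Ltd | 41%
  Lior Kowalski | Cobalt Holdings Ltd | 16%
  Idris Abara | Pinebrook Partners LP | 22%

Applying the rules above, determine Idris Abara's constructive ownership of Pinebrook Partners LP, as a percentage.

Chain via Cobalt Holdings Ltd (R2): 41% × 78% = 31.98% of Pinebrook Partners LP.
Direct interest in Pinebrook Partners LP: 22%.
Aggregating (R1): 31.98% + 22% = 53.98%.

53.98%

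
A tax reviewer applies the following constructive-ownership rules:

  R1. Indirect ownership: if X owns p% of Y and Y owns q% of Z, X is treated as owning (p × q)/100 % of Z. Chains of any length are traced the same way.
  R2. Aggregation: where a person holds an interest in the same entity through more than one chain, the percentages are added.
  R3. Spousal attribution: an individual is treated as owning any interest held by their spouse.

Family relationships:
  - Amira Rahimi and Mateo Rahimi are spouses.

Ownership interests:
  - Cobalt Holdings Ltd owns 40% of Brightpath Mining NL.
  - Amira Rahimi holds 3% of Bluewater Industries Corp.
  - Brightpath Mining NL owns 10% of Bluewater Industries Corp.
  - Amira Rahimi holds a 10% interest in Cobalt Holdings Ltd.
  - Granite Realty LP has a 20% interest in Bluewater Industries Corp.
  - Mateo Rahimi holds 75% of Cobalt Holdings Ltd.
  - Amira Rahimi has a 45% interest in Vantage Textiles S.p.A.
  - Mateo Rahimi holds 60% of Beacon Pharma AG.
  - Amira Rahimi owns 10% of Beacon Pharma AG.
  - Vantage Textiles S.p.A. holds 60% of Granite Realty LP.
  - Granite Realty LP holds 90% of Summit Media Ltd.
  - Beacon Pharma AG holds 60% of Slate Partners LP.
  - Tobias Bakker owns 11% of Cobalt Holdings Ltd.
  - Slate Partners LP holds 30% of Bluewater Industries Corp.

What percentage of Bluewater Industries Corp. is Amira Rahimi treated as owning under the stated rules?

By spousal attribution (R3), Amira Rahimi is treated as also owning Mateo Rahimi's interest in Cobalt Holdings Ltd, giving 10% + 75% = 85%.
By spousal attribution (R3), Amira Rahimi is treated as also owning Mateo Rahimi's interest in Beacon Pharma AG, giving 10% + 60% = 70%.
Chain via Cobalt Holdings Ltd → Brightpath Mining NL (R1): 85% × 40% × 10% = 3.4% of Bluewater Industries Corp.
Chain via Beacon Pharma AG → Slate Partners LP (R1): 70% × 60% × 30% = 12.6% of Bluewater Industries Corp.
Chain via Vantage Textiles S.p.A. → Granite Realty LP (R1): 45% × 60% × 20% = 5.4% of Bluewater Industries Corp.
Direct interest in Bluewater Industries Corp: 3%.
Aggregating (R2): 3.4% + 12.6% + 5.4% + 3% = 24.4%.

24.4%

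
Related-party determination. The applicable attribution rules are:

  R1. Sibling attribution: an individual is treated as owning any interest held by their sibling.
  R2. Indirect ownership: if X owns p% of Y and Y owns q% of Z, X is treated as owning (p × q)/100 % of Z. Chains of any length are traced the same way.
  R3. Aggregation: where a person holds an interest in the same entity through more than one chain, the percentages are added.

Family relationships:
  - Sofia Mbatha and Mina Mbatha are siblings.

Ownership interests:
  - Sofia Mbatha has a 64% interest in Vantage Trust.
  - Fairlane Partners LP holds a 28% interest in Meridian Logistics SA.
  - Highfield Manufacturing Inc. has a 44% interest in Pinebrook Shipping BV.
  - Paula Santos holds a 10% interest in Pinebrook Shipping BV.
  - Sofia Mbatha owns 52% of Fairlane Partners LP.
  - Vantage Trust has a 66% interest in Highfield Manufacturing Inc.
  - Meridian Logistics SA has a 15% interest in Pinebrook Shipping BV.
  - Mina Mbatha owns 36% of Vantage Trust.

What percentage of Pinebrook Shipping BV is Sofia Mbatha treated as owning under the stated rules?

31.224%

By sibling attribution (R1), Sofia Mbatha is treated as also owning Mina Mbatha's interest in Vantage Trust, giving 64% + 36% = 100%.
Chain via Fairlane Partners LP → Meridian Logistics SA (R2): 52% × 28% × 15% = 2.184% of Pinebrook Shipping BV.
Chain via Vantage Trust → Highfield Manufacturing Inc. (R2): 100% × 66% × 44% = 29.04% of Pinebrook Shipping BV.
Aggregating (R3): 2.184% + 29.04% = 31.224%.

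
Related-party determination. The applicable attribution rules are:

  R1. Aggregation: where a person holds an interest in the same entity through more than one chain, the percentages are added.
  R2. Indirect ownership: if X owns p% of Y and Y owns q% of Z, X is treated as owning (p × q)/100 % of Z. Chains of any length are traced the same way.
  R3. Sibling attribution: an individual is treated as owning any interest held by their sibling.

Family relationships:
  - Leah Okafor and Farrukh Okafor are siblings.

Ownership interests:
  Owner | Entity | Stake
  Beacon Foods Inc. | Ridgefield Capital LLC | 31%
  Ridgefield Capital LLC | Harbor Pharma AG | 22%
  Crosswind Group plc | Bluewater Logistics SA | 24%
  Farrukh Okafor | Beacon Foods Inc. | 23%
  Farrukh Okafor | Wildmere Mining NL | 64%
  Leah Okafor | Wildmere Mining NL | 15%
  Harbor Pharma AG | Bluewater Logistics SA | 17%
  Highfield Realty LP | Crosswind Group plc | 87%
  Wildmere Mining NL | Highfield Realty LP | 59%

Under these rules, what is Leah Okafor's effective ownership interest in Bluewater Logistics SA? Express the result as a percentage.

9.99883%

By sibling attribution (R3), Leah Okafor is treated as also owning Farrukh Okafor's interest in Wildmere Mining NL, giving 15% + 64% = 79%.
By sibling attribution (R3), Leah Okafor is treated as owning Farrukh Okafor's 23% interest in Beacon Foods Inc.
Chain via Wildmere Mining NL → Highfield Realty LP → Crosswind Group plc (R2): 79% × 59% × 87% × 24% = 9.732168% of Bluewater Logistics SA.
Chain via Beacon Foods Inc. → Ridgefield Capital LLC → Harbor Pharma AG (R2): 23% × 31% × 22% × 17% = 0.266662% of Bluewater Logistics SA.
Aggregating (R1): 9.732168% + 0.266662% = 9.99883%.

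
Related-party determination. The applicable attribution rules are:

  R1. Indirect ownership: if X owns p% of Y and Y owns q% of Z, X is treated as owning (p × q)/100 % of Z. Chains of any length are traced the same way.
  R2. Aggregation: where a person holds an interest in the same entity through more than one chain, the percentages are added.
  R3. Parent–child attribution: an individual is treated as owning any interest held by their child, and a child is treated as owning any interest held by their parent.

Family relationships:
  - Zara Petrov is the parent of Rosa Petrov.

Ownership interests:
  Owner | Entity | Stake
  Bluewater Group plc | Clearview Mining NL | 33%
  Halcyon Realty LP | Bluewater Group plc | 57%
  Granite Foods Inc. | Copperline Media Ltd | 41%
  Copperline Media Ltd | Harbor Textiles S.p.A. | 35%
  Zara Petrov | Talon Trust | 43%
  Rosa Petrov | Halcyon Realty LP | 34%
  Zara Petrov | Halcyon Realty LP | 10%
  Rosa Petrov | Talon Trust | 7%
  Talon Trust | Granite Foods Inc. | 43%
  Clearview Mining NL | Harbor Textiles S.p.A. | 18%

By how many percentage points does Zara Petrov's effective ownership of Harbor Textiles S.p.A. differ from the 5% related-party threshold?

0.424998

By parent–child attribution (R3), Zara Petrov is treated as also owning Rosa Petrov's interest in Halcyon Realty LP, giving 10% + 34% = 44%.
By parent–child attribution (R3), Zara Petrov is treated as also owning Rosa Petrov's interest in Talon Trust, giving 43% + 7% = 50%.
Chain via Halcyon Realty LP → Bluewater Group plc → Clearview Mining NL (R1): 44% × 57% × 33% × 18% = 1.489752% of Harbor Textiles S.p.A.
Chain via Talon Trust → Granite Foods Inc. → Copperline Media Ltd (R1): 50% × 43% × 41% × 35% = 3.08525% of Harbor Textiles S.p.A.
Aggregating (R2): 1.489752% + 3.08525% = 4.575002%.
4.575002% falls short of the 5% threshold by 0.424998 percentage points.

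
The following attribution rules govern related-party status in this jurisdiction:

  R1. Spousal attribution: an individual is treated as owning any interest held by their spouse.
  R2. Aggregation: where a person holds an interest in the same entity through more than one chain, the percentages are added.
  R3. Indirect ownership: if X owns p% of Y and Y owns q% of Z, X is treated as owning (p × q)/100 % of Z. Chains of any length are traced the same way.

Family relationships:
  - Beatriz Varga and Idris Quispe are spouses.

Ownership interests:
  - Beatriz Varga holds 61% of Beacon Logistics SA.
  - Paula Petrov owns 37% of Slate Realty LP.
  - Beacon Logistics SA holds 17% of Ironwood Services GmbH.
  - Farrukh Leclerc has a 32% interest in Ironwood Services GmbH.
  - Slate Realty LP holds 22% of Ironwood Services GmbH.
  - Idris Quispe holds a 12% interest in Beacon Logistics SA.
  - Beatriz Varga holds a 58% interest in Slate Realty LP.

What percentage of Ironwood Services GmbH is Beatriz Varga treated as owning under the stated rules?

By spousal attribution (R1), Beatriz Varga is treated as also owning Idris Quispe's interest in Beacon Logistics SA, giving 61% + 12% = 73%.
Chain via Slate Realty LP (R3): 58% × 22% = 12.76% of Ironwood Services GmbH.
Chain via Beacon Logistics SA (R3): 73% × 17% = 12.41% of Ironwood Services GmbH.
Aggregating (R2): 12.76% + 12.41% = 25.17%.

25.17%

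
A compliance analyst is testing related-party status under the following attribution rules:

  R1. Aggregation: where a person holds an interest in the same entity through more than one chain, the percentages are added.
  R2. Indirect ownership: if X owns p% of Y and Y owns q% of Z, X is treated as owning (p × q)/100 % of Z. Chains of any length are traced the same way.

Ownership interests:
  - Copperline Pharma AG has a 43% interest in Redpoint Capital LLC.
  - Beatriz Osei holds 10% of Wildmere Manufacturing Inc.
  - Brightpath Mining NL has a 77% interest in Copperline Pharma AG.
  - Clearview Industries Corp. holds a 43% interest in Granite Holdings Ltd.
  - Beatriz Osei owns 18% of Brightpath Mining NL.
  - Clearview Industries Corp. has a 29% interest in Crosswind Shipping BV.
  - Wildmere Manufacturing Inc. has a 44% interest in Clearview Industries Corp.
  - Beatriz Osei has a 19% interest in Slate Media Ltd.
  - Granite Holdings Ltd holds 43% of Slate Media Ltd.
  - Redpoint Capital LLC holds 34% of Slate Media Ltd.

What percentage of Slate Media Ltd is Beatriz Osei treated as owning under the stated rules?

21.839892%

Chain via Brightpath Mining NL → Copperline Pharma AG → Redpoint Capital LLC (R2): 18% × 77% × 43% × 34% = 2.026332% of Slate Media Ltd.
Chain via Wildmere Manufacturing Inc. → Clearview Industries Corp. → Granite Holdings Ltd (R2): 10% × 44% × 43% × 43% = 0.81356% of Slate Media Ltd.
Direct interest in Slate Media Ltd: 19%.
Aggregating (R1): 2.026332% + 0.81356% + 19% = 21.839892%.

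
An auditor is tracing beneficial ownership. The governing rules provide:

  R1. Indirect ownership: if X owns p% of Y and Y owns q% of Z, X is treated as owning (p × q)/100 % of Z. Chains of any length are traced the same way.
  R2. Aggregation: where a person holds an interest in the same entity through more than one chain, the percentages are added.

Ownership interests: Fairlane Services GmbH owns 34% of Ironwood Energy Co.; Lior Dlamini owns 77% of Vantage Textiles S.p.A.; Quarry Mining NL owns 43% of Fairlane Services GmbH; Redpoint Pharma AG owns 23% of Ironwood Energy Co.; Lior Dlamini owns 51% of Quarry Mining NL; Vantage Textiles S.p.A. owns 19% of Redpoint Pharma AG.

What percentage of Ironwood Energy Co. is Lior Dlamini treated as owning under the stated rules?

10.8211%

Chain via Vantage Textiles S.p.A. → Redpoint Pharma AG (R1): 77% × 19% × 23% = 3.3649% of Ironwood Energy Co.
Chain via Quarry Mining NL → Fairlane Services GmbH (R1): 51% × 43% × 34% = 7.4562% of Ironwood Energy Co.
Aggregating (R2): 3.3649% + 7.4562% = 10.8211%.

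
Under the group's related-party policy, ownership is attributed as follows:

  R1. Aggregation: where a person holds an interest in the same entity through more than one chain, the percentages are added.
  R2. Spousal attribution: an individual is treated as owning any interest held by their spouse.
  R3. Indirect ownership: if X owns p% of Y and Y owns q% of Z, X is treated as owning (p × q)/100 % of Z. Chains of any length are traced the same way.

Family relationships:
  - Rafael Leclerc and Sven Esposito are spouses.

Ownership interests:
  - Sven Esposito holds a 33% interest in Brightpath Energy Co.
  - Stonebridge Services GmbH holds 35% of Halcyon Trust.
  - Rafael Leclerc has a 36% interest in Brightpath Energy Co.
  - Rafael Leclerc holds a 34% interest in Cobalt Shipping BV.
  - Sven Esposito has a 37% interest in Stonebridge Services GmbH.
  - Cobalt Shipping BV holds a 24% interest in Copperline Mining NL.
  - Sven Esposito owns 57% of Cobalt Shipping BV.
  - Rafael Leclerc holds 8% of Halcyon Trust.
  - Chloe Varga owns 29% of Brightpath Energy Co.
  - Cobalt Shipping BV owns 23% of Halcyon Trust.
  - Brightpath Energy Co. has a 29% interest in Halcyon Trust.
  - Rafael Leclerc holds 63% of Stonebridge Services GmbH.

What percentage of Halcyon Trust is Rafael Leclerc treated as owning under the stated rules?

By spousal attribution (R2), Rafael Leclerc is treated as also owning Sven Esposito's interest in Stonebridge Services GmbH, giving 63% + 37% = 100%.
By spousal attribution (R2), Rafael Leclerc is treated as also owning Sven Esposito's interest in Brightpath Energy Co, giving 36% + 33% = 69%.
By spousal attribution (R2), Rafael Leclerc is treated as also owning Sven Esposito's interest in Cobalt Shipping BV, giving 34% + 57% = 91%.
Chain via Stonebridge Services GmbH (R3): 100% × 35% = 35% of Halcyon Trust.
Chain via Brightpath Energy Co. (R3): 69% × 29% = 20.01% of Halcyon Trust.
Chain via Cobalt Shipping BV (R3): 91% × 23% = 20.93% of Halcyon Trust.
Direct interest in Halcyon Trust: 8%.
Aggregating (R1): 35% + 20.01% + 20.93% + 8% = 83.94%.

83.94%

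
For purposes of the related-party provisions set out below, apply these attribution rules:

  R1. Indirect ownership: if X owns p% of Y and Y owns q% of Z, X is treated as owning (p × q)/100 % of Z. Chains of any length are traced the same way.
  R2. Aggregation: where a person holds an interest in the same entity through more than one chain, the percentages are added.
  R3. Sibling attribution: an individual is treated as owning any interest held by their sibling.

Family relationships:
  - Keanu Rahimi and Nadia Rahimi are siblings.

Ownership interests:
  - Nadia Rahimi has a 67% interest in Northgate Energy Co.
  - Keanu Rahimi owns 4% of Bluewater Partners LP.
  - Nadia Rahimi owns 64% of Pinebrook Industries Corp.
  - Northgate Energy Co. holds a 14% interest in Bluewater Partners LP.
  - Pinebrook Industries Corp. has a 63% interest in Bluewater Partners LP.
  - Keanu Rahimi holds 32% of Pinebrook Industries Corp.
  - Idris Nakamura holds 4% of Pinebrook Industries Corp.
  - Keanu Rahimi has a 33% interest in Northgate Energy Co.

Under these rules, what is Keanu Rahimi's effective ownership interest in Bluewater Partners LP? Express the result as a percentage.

By sibling attribution (R3), Keanu Rahimi is treated as also owning Nadia Rahimi's interest in Northgate Energy Co, giving 33% + 67% = 100%.
By sibling attribution (R3), Keanu Rahimi is treated as also owning Nadia Rahimi's interest in Pinebrook Industries Corp, giving 32% + 64% = 96%.
Chain via Northgate Energy Co. (R1): 100% × 14% = 14% of Bluewater Partners LP.
Chain via Pinebrook Industries Corp. (R1): 96% × 63% = 60.48% of Bluewater Partners LP.
Direct interest in Bluewater Partners LP: 4%.
Aggregating (R2): 14% + 60.48% + 4% = 78.48%.

78.48%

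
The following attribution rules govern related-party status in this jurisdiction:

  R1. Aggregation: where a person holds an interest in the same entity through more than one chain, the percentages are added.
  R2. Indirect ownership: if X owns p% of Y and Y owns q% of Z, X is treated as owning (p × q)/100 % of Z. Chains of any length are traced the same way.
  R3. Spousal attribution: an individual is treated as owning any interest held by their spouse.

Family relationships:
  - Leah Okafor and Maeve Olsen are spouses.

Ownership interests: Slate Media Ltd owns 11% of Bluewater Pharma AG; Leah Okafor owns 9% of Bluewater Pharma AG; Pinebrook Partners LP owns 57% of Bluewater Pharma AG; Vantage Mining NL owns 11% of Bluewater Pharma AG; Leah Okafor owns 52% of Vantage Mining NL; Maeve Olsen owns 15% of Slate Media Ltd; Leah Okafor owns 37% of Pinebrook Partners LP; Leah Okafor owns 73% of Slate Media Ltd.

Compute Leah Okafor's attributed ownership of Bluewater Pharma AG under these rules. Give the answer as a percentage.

By spousal attribution (R3), Leah Okafor is treated as also owning Maeve Olsen's interest in Slate Media Ltd, giving 73% + 15% = 88%.
Chain via Pinebrook Partners LP (R2): 37% × 57% = 21.09% of Bluewater Pharma AG.
Chain via Slate Media Ltd (R2): 88% × 11% = 9.68% of Bluewater Pharma AG.
Chain via Vantage Mining NL (R2): 52% × 11% = 5.72% of Bluewater Pharma AG.
Direct interest in Bluewater Pharma AG: 9%.
Aggregating (R1): 21.09% + 9.68% + 5.72% + 9% = 45.49%.

45.49%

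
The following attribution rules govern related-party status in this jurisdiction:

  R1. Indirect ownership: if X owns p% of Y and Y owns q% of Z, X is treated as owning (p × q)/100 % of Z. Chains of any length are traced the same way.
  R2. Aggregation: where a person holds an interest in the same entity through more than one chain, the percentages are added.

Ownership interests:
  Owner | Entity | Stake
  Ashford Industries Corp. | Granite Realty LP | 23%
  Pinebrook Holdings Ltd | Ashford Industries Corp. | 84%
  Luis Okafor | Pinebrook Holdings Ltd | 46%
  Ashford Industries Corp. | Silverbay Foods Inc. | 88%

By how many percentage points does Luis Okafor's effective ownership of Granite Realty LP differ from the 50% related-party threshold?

41.1128

Chain via Pinebrook Holdings Ltd → Ashford Industries Corp. (R1): 46% × 84% × 23% = 8.8872% of Granite Realty LP.
8.8872% falls short of the 50% threshold by 41.1128 percentage points.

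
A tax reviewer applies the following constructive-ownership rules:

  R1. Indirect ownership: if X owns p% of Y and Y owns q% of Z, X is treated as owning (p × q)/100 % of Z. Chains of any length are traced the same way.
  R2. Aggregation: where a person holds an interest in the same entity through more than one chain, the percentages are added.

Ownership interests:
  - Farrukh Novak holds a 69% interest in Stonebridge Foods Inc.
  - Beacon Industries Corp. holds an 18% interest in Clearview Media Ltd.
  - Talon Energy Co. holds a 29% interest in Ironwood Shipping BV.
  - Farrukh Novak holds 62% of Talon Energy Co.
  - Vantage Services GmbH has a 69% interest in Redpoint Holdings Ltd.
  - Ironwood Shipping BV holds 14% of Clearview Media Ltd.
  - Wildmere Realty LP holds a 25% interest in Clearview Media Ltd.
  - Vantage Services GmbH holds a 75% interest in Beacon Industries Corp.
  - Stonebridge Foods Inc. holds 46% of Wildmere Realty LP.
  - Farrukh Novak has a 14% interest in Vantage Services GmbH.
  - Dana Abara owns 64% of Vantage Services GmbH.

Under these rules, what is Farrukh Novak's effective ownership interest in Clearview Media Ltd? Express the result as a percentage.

12.3422%

Chain via Stonebridge Foods Inc. → Wildmere Realty LP (R1): 69% × 46% × 25% = 7.935% of Clearview Media Ltd.
Chain via Talon Energy Co. → Ironwood Shipping BV (R1): 62% × 29% × 14% = 2.5172% of Clearview Media Ltd.
Chain via Vantage Services GmbH → Beacon Industries Corp. (R1): 14% × 75% × 18% = 1.89% of Clearview Media Ltd.
Aggregating (R2): 7.935% + 2.5172% + 1.89% = 12.3422%.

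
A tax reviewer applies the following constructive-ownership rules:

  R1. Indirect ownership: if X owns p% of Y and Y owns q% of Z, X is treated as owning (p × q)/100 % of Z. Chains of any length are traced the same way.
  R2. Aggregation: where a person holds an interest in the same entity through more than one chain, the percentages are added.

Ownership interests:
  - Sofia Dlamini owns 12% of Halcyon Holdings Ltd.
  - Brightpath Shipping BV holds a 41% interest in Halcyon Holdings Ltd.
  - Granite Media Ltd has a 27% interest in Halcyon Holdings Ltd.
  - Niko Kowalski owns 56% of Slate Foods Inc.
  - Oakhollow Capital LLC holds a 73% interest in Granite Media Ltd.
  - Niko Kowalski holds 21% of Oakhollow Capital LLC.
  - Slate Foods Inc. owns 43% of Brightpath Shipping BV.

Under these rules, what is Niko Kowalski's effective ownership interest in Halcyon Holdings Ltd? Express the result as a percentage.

Chain via Oakhollow Capital LLC → Granite Media Ltd (R1): 21% × 73% × 27% = 4.1391% of Halcyon Holdings Ltd.
Chain via Slate Foods Inc. → Brightpath Shipping BV (R1): 56% × 43% × 41% = 9.8728% of Halcyon Holdings Ltd.
Aggregating (R2): 4.1391% + 9.8728% = 14.0119%.

14.0119%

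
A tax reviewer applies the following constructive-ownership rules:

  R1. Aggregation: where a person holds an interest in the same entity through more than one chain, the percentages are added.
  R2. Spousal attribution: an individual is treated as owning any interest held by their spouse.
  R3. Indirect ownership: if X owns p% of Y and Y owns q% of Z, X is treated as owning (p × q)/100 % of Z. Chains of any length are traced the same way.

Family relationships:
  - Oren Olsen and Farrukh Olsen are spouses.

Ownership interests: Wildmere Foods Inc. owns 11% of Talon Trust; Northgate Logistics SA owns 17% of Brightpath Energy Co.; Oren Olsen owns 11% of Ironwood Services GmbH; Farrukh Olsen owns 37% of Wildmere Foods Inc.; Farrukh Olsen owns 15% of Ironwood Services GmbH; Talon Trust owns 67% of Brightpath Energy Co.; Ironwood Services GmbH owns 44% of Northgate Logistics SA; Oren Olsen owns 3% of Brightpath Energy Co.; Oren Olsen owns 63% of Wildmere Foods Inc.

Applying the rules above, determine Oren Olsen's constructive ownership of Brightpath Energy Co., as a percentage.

By spousal attribution (R2), Oren Olsen is treated as also owning Farrukh Olsen's interest in Wildmere Foods Inc, giving 63% + 37% = 100%.
By spousal attribution (R2), Oren Olsen is treated as also owning Farrukh Olsen's interest in Ironwood Services GmbH, giving 11% + 15% = 26%.
Chain via Wildmere Foods Inc. → Talon Trust (R3): 100% × 11% × 67% = 7.37% of Brightpath Energy Co.
Chain via Ironwood Services GmbH → Northgate Logistics SA (R3): 26% × 44% × 17% = 1.9448% of Brightpath Energy Co.
Direct interest in Brightpath Energy Co: 3%.
Aggregating (R1): 7.37% + 1.9448% + 3% = 12.3148%.

12.3148%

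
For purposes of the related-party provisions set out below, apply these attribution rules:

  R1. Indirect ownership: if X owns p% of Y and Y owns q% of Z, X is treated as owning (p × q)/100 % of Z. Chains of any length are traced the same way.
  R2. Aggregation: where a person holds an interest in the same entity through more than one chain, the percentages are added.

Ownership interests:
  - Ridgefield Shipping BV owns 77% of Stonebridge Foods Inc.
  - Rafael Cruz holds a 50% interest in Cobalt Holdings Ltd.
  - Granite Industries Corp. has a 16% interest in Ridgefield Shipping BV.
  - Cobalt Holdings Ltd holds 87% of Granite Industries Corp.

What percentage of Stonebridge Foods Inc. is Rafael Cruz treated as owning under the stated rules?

5.3592%

Chain via Cobalt Holdings Ltd → Granite Industries Corp. → Ridgefield Shipping BV (R1): 50% × 87% × 16% × 77% = 5.3592% of Stonebridge Foods Inc.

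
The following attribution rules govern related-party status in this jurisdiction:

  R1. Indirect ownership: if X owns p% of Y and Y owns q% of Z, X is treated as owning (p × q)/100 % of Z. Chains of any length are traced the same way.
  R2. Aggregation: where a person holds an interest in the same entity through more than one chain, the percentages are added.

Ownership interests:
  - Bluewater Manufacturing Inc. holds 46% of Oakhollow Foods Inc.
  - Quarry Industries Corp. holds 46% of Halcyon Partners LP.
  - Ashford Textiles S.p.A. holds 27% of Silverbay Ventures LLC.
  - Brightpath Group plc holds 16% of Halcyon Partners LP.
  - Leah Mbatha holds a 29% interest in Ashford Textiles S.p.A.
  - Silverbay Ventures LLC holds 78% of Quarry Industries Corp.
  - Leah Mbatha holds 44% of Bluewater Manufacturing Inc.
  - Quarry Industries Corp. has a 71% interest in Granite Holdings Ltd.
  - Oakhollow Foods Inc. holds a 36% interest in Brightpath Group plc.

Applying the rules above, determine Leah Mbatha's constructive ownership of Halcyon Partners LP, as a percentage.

Chain via Ashford Textiles S.p.A. → Silverbay Ventures LLC → Quarry Industries Corp. (R1): 29% × 27% × 78% × 46% = 2.809404% of Halcyon Partners LP.
Chain via Bluewater Manufacturing Inc. → Oakhollow Foods Inc. → Brightpath Group plc (R1): 44% × 46% × 36% × 16% = 1.165824% of Halcyon Partners LP.
Aggregating (R2): 2.809404% + 1.165824% = 3.975228%.

3.975228%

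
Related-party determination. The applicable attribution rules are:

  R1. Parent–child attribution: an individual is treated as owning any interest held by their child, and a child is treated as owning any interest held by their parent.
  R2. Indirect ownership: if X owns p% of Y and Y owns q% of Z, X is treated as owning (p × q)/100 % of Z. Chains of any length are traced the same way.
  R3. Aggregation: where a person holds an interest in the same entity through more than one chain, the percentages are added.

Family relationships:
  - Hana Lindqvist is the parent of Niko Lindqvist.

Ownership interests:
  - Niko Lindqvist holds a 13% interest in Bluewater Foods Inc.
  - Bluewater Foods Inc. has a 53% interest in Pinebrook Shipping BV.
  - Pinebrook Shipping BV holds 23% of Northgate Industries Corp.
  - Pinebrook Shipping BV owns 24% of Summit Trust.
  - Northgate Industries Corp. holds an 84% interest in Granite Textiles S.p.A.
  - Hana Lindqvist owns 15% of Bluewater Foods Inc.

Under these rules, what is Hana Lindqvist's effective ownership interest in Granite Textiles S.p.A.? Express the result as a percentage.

By parent–child attribution (R1), Hana Lindqvist is treated as also owning Niko Lindqvist's interest in Bluewater Foods Inc, giving 15% + 13% = 28%.
Chain via Bluewater Foods Inc. → Pinebrook Shipping BV → Northgate Industries Corp. (R2): 28% × 53% × 23% × 84% = 2.867088% of Granite Textiles S.p.A.

2.867088%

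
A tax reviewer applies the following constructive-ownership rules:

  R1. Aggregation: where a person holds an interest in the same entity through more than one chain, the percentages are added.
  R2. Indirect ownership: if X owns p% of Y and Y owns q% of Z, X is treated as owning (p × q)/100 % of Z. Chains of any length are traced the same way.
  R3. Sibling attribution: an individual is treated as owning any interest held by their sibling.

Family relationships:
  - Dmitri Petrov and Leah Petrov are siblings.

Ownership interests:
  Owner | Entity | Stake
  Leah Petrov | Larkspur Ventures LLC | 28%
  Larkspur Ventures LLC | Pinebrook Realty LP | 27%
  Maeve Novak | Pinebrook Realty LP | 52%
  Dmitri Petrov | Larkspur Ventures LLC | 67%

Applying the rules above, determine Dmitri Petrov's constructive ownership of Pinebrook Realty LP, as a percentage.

By sibling attribution (R3), Dmitri Petrov is treated as also owning Leah Petrov's interest in Larkspur Ventures LLC, giving 67% + 28% = 95%.
Chain via Larkspur Ventures LLC (R2): 95% × 27% = 25.65% of Pinebrook Realty LP.

25.65%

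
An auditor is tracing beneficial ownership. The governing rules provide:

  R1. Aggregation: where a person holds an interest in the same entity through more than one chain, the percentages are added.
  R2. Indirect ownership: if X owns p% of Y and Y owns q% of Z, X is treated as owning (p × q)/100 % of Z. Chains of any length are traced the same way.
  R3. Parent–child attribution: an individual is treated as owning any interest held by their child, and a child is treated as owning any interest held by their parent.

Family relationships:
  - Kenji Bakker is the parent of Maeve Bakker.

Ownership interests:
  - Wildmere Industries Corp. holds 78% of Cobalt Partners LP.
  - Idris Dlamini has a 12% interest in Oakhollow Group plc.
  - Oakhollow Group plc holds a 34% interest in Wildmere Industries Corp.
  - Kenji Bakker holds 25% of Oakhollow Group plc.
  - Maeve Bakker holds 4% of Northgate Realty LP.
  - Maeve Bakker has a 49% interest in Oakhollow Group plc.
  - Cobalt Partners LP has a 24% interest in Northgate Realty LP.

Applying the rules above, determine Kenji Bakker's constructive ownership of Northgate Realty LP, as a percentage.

8.709952%

By parent–child attribution (R3), Kenji Bakker is treated as also owning Maeve Bakker's interest in Oakhollow Group plc, giving 25% + 49% = 74%.
By parent–child attribution (R3), Kenji Bakker is treated as owning Maeve Bakker's 4% interest in Northgate Realty LP.
Chain via Oakhollow Group plc → Wildmere Industries Corp. → Cobalt Partners LP (R2): 74% × 34% × 78% × 24% = 4.709952% of Northgate Realty LP.
Direct interest in Northgate Realty LP: 4%.
Aggregating (R1): 4.709952% + 4% = 8.709952%.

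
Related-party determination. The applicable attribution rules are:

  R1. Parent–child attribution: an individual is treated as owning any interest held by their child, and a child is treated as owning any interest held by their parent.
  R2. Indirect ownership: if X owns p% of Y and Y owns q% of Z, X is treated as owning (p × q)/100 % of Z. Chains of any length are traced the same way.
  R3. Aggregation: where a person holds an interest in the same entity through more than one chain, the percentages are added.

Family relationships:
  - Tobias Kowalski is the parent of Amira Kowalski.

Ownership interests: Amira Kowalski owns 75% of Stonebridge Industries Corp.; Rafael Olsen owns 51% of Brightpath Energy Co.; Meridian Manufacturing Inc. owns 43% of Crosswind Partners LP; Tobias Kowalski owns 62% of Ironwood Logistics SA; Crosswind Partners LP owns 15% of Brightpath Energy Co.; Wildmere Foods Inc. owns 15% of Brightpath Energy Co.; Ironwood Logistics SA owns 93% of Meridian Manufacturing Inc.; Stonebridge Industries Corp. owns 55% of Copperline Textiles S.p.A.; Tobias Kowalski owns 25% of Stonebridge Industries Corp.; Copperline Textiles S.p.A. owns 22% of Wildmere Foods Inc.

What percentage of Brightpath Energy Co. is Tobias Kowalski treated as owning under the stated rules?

5.53407%

By parent–child attribution (R1), Tobias Kowalski is treated as also owning Amira Kowalski's interest in Stonebridge Industries Corp, giving 25% + 75% = 100%.
Chain via Ironwood Logistics SA → Meridian Manufacturing Inc. → Crosswind Partners LP (R2): 62% × 93% × 43% × 15% = 3.71907% of Brightpath Energy Co.
Chain via Stonebridge Industries Corp. → Copperline Textiles S.p.A. → Wildmere Foods Inc. (R2): 100% × 55% × 22% × 15% = 1.815% of Brightpath Energy Co.
Aggregating (R3): 3.71907% + 1.815% = 5.53407%.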